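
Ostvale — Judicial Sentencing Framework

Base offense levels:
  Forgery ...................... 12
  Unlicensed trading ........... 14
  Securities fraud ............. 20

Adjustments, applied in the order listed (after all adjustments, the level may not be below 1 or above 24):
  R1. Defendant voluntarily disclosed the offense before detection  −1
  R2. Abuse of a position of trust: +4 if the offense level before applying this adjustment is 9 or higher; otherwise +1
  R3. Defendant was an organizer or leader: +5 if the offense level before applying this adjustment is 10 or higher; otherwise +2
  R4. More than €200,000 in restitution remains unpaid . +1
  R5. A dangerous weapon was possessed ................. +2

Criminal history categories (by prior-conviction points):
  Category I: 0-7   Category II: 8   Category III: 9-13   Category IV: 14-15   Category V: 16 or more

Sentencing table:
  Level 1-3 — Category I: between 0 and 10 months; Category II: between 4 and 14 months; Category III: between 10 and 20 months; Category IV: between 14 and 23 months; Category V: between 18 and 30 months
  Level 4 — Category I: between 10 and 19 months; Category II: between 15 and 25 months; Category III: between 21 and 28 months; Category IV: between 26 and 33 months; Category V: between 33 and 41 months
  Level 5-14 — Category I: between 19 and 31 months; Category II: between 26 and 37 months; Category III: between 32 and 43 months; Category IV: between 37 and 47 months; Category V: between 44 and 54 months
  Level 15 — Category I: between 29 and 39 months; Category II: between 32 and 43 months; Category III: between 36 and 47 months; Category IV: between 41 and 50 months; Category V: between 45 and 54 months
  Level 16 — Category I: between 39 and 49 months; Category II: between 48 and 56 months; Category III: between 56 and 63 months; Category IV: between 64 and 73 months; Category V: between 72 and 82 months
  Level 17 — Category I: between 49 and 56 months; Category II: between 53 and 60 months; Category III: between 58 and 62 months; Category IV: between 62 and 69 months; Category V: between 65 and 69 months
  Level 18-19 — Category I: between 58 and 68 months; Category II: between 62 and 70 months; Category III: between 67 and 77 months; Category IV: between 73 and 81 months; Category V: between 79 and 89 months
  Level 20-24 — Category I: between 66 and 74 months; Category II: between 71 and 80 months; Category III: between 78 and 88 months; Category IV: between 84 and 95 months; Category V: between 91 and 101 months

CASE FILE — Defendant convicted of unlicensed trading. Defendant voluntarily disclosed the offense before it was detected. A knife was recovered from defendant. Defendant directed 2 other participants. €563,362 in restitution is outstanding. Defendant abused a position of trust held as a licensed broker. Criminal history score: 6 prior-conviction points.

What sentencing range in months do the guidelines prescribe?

66-74 months

Base offense level for unlicensed trading: 14.
R1 applies: 14 − 1 = 13.
R2 applies (level before this adjustment is 13 ≥ 9, so +4): 13 + 4 = 17.
R3 applies (level before this adjustment is 17 ≥ 10, so +5): 17 + 5 = 22.
R4 applies: 22 + 1 = 23.
R5 applies: 23 + 2 = 25.
Level 25 exceeds the maximum of 24; capped at 24.
Final offense level: 24.
Criminal history: 6 prior points → Category I (0-7).
Level 24 falls in the 20-24 band.
Grid: Level 20-24 × Category I = 66-74 months.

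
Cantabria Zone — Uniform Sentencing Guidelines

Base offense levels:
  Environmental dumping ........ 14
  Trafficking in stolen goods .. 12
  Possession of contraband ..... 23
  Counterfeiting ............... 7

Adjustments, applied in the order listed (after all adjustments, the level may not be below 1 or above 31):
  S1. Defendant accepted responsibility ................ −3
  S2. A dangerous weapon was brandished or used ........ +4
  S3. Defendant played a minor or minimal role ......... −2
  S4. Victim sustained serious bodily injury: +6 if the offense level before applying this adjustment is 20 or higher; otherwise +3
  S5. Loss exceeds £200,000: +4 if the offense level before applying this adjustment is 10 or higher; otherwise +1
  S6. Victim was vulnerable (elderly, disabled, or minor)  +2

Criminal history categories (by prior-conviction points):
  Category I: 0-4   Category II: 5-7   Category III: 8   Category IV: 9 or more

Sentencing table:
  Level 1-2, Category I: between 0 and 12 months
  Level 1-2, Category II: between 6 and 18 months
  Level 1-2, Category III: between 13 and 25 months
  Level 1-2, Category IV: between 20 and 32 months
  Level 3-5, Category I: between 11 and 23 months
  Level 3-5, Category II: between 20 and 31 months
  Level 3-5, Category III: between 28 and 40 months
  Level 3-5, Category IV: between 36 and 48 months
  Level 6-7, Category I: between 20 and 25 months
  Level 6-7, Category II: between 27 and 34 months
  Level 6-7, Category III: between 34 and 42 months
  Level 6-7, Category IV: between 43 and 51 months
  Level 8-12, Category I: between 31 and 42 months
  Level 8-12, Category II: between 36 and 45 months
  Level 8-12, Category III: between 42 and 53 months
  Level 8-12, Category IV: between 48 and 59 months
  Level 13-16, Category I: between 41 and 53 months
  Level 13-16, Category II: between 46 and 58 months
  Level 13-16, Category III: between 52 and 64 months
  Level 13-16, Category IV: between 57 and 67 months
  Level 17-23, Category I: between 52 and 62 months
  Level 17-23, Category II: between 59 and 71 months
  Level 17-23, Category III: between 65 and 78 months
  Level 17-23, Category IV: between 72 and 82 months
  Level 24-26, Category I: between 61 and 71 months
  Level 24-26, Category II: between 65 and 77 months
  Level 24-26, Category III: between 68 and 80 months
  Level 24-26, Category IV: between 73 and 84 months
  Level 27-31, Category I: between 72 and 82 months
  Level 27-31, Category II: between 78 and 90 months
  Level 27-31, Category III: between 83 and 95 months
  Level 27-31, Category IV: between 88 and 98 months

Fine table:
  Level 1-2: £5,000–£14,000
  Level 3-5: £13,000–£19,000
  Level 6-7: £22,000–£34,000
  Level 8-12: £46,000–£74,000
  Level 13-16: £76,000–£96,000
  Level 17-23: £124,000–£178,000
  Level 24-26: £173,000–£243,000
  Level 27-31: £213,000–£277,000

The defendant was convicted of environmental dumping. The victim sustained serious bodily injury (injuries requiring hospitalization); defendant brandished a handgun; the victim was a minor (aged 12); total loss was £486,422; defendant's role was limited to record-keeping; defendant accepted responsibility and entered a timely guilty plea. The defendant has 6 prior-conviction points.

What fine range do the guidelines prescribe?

Base offense level for environmental dumping: 14.
S1 applies: 14 − 3 = 11.
S2 applies: 11 + 4 = 15.
S3 applies: 15 − 2 = 13.
S4 applies (level before this adjustment is 13 < 20, so +3): 13 + 3 = 16.
S5 applies (level before this adjustment is 16 ≥ 10, so +4): 16 + 4 = 20.
S6 applies: 20 + 2 = 22.
Final offense level: 22.
Level 22 falls in the 17-23 band.
Fine table: Level 17-23 → £124,000–£178,000.

£124,000–£178,000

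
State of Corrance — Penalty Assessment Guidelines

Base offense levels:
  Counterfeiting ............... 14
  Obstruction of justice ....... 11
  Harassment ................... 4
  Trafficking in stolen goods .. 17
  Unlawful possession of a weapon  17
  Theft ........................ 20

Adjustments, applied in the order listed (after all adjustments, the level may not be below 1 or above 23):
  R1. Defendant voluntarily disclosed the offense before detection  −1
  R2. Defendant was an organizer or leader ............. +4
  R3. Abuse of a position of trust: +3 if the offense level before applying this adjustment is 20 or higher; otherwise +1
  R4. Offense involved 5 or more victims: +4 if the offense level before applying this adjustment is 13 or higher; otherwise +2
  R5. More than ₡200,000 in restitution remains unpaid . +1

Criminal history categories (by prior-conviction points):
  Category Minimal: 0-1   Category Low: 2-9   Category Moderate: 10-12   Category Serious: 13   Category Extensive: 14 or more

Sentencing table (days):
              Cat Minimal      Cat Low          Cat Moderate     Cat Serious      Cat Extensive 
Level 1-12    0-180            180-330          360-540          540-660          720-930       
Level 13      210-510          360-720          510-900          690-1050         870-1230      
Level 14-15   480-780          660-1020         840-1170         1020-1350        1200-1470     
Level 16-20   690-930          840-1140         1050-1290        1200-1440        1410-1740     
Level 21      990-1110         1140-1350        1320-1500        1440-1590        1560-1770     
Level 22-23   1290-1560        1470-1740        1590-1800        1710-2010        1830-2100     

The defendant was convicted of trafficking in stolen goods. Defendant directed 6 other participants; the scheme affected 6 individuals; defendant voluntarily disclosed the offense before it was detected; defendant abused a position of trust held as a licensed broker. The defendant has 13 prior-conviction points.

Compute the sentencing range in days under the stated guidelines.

1710-2010 days

Base offense level for trafficking in stolen goods: 17.
R1 applies: 17 − 1 = 16.
R2 applies: 16 + 4 = 20.
R3 applies (level before this adjustment is 20 ≥ 20, so +3): 20 + 3 = 23.
R4 applies (level before this adjustment is 23 ≥ 13, so +4): 23 + 4 = 27.
Level 27 exceeds the maximum of 23; capped at 23.
Final offense level: 23.
Criminal history: 13 prior points → Category Serious (13).
Level 23 falls in the 22-23 band.
Grid: Level 22-23 × Category Serious = 1710-2010 days.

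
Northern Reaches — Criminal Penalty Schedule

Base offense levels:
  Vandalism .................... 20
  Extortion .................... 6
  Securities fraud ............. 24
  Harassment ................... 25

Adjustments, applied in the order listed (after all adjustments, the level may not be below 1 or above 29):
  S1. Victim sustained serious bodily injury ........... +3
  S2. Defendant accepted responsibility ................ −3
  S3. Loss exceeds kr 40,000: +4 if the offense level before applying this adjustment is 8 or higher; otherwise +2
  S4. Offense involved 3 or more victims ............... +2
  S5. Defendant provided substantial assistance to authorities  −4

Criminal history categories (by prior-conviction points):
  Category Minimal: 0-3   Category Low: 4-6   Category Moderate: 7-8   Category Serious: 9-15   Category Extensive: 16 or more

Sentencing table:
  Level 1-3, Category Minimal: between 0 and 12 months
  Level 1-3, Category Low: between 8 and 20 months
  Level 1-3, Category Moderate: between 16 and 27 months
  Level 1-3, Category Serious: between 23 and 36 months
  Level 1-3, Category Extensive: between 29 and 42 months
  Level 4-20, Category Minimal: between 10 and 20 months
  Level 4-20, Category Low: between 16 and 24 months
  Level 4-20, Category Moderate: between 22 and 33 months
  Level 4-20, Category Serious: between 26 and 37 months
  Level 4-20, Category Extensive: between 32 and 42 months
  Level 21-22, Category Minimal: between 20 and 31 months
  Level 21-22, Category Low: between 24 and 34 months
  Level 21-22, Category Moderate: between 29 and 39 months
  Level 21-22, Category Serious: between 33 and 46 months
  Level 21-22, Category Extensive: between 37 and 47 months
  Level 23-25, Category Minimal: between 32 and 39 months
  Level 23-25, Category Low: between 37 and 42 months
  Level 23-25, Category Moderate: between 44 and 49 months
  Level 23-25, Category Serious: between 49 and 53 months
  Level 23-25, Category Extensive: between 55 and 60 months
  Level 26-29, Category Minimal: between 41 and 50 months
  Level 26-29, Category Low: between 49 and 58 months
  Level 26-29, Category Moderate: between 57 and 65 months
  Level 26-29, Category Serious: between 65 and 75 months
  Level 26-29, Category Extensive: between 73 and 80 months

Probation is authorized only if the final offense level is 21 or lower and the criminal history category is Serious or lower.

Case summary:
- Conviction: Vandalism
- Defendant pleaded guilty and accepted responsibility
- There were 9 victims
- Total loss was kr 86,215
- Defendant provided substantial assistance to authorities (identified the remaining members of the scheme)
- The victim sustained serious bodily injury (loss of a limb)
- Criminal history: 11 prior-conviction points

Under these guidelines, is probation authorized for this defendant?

Base offense level for vandalism: 20.
S1 applies: 20 + 3 = 23.
S2 applies: 23 − 3 = 20.
S3 applies (level before this adjustment is 20 ≥ 8, so +4): 20 + 4 = 24.
S4 applies: 24 + 2 = 26.
S5 applies: 26 − 4 = 22.
Final offense level: 22.
Criminal history: 11 prior points → Category Serious (9-15).
Level 22 falls in the 21-22 band.
Grid: Level 21-22 × Category Serious = 33-46 months.
Probation check: level 22 > 21 and category Serious ≤ Serious → not eligible.

No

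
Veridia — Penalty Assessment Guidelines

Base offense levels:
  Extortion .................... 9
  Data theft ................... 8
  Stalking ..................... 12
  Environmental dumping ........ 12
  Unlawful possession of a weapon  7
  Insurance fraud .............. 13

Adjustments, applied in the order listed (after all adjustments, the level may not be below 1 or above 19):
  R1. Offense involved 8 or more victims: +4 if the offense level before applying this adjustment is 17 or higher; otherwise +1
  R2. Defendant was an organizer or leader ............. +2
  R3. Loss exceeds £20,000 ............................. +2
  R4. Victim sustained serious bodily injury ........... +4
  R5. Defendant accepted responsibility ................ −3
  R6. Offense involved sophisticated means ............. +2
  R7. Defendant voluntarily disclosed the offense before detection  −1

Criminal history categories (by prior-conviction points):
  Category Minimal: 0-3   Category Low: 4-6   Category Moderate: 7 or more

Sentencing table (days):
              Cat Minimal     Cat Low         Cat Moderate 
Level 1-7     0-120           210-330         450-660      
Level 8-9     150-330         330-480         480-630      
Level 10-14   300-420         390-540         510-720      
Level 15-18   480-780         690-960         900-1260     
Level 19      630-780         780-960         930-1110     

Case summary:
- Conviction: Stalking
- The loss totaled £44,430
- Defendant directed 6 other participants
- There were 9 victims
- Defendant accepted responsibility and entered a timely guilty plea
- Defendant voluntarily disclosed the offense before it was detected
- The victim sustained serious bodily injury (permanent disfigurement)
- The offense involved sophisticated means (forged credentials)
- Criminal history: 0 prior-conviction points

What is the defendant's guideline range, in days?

Base offense level for stalking: 12.
R1 applies (level before this adjustment is 12 < 17, so +1): 12 + 1 = 13.
R2 applies: 13 + 2 = 15.
R3 applies: 15 + 2 = 17.
R4 applies: 17 + 4 = 21.
R5 applies: 21 − 3 = 18.
R6 applies: 18 + 2 = 20.
R7 applies: 20 − 1 = 19.
Final offense level: 19.
Criminal history: 0 prior points → Category Minimal (0-3).
Level 19 falls in the 19 band.
Grid: Level 19 × Category Minimal = 630-780 days.

630-780 days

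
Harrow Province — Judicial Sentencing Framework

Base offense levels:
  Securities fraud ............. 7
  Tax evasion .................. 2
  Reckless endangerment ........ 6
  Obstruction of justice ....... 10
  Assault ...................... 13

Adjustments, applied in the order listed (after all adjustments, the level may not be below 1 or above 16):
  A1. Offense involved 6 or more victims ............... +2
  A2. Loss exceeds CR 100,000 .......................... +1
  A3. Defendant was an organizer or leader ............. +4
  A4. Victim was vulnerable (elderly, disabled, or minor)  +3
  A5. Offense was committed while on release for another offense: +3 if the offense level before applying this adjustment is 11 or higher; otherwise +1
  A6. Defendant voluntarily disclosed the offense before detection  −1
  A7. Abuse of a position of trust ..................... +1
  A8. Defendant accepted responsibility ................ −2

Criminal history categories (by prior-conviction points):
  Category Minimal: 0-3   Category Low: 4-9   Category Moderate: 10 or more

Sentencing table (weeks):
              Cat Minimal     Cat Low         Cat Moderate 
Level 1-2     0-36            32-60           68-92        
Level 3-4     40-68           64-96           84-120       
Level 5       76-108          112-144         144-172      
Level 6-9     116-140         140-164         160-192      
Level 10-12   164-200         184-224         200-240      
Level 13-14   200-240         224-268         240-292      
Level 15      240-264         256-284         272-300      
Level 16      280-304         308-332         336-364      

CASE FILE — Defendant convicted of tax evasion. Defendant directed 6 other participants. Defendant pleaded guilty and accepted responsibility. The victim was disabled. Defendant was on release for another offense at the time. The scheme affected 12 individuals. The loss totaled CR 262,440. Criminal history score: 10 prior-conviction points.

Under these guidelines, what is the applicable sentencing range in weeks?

Base offense level for tax evasion: 2.
A1 applies: 2 + 2 = 4.
A2 applies: 4 + 1 = 5.
A3 applies: 5 + 4 = 9.
A4 applies: 9 + 3 = 12.
A5 applies (level before this adjustment is 12 ≥ 11, so +3): 12 + 3 = 15.
A8 applies: 15 − 2 = 13.
Final offense level: 13.
Criminal history: 10 prior points → Category Moderate (10+).
Level 13 falls in the 13-14 band.
Grid: Level 13-14 × Category Moderate = 240-292 weeks.

240-292 weeks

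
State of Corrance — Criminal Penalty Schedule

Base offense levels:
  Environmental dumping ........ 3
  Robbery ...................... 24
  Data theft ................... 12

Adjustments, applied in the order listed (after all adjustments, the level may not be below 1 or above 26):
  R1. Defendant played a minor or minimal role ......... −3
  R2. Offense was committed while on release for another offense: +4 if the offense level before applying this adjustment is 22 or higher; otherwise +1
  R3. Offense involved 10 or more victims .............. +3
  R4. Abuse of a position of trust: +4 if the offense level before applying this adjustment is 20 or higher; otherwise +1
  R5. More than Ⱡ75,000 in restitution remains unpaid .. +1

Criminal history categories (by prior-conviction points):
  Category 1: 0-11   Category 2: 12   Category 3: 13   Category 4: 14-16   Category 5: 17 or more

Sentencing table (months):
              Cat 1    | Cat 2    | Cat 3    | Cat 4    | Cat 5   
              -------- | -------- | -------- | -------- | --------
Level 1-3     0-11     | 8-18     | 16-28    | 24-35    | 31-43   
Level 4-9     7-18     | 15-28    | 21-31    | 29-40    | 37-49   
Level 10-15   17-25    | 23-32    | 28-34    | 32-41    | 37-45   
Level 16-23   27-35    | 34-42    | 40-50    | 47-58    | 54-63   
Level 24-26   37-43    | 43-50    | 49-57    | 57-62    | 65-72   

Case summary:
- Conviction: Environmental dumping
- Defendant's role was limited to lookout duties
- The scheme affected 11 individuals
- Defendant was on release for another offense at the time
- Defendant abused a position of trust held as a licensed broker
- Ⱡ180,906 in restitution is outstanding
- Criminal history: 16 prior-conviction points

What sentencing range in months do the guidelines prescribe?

29-40 months

Base offense level for environmental dumping: 3.
R1 applies: 3 − 3 = 0.
R2 applies (level before this adjustment is 0 < 22, so +1): 0 + 1 = 1.
R3 applies: 1 + 3 = 4.
R4 applies (level before this adjustment is 4 < 20, so +1): 4 + 1 = 5.
R5 applies: 5 + 1 = 6.
Final offense level: 6.
Criminal history: 16 prior points → Category 4 (14-16).
Level 6 falls in the 4-9 band.
Grid: Level 4-9 × Category 4 = 29-40 months.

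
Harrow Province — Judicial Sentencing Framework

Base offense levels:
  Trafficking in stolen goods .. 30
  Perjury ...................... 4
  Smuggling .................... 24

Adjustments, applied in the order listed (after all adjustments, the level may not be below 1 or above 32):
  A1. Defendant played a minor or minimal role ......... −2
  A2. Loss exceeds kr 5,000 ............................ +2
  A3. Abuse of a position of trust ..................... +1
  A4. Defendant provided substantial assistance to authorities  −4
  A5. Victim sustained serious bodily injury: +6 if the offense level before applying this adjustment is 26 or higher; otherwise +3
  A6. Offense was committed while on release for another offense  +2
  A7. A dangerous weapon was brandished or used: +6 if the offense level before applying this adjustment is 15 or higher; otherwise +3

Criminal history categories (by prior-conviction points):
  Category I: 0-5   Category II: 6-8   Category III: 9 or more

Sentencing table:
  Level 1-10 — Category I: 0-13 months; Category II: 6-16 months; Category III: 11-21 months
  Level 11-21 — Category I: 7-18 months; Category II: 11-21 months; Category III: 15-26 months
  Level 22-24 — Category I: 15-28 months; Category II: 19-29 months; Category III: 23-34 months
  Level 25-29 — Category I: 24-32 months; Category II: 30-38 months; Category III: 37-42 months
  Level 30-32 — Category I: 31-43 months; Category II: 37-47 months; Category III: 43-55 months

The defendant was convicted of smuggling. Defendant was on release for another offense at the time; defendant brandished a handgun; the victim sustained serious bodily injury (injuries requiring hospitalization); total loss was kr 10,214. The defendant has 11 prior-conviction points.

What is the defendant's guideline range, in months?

43-55 months

Base offense level for smuggling: 24.
A1 does not apply.
A2 applies: 24 + 2 = 26.
A3 does not apply.
A4 does not apply.
A5 applies (level before this adjustment is 26 ≥ 26, so +6): 26 + 6 = 32.
A6 applies: 32 + 2 = 34.
A7 applies (level before this adjustment is 34 ≥ 15, so +6): 34 + 6 = 40.
Level 40 exceeds the maximum of 32; capped at 32.
Final offense level: 32.
Criminal history: 11 prior points → Category III (9+).
Level 32 falls in the 30-32 band.
Grid: Level 30-32 × Category III = 43-55 months.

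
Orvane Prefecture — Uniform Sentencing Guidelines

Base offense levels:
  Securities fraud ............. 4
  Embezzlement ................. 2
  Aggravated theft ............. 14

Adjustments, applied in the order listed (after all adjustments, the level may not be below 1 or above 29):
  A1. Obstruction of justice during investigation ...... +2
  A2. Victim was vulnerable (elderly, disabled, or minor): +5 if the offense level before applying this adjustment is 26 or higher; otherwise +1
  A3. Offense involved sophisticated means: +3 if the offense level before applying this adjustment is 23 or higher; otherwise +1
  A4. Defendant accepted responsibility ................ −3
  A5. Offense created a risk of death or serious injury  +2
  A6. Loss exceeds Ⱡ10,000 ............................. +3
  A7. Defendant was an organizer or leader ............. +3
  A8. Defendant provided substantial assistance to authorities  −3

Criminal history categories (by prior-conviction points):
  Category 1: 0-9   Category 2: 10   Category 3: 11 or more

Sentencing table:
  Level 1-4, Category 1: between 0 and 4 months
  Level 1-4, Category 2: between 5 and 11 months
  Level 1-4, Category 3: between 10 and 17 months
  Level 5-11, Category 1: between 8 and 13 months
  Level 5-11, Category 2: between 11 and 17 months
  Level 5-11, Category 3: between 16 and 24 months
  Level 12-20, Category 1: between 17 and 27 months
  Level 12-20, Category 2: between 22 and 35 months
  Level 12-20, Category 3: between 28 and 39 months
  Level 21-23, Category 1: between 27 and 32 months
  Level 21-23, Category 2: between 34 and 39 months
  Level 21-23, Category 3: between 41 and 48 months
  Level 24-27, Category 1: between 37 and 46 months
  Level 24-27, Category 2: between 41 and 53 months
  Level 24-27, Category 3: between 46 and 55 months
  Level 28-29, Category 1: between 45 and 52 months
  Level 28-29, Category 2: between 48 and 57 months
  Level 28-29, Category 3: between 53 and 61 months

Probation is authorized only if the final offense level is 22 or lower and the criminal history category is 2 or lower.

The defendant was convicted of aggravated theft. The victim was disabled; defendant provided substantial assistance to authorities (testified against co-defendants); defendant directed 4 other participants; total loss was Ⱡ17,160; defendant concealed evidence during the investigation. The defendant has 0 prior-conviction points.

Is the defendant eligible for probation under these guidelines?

Yes

Base offense level for aggravated theft: 14.
A1 applies: 14 + 2 = 16.
A2 applies (level before this adjustment is 16 < 26, so +1): 16 + 1 = 17.
A4 does not apply.
A5 does not apply.
A6 applies: 17 + 3 = 20.
A7 applies: 20 + 3 = 23.
A8 applies: 23 − 3 = 20.
Final offense level: 20.
Criminal history: 0 prior points → Category 1 (0-9).
Level 20 falls in the 12-20 band.
Grid: Level 12-20 × Category 1 = 17-27 months.
Probation check: level 20 ≤ 22 and category 1 ≤ 2 → eligible.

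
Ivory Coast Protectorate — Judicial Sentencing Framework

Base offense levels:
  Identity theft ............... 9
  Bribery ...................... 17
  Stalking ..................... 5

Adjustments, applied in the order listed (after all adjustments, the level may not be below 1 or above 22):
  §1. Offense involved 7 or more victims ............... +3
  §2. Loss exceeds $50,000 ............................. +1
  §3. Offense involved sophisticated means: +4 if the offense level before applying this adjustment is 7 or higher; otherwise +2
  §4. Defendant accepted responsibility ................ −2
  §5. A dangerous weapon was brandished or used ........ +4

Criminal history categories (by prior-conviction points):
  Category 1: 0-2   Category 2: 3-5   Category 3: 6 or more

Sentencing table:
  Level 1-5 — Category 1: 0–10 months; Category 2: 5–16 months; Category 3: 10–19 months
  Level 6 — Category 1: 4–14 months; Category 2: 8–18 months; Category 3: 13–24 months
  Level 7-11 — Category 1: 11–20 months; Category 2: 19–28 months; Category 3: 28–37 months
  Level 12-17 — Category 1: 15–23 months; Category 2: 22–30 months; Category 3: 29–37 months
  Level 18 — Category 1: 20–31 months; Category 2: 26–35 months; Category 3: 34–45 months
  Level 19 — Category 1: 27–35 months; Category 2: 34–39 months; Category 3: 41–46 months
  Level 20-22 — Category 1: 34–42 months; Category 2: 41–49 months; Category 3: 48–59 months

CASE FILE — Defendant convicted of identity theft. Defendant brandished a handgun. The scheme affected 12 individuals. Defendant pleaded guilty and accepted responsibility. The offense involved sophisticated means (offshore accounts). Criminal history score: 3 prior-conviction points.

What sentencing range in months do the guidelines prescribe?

26-35 months

Base offense level for identity theft: 9.
§1 applies: 9 + 3 = 12.
§2 does not apply.
§3 applies (level before this adjustment is 12 ≥ 7, so +4): 12 + 4 = 16.
§4 applies: 16 − 2 = 14.
§5 applies: 14 + 4 = 18.
Final offense level: 18.
Criminal history: 3 prior points → Category 2 (3-5).
Level 18 falls in the 18 band.
Grid: Level 18 × Category 2 = 26-35 months.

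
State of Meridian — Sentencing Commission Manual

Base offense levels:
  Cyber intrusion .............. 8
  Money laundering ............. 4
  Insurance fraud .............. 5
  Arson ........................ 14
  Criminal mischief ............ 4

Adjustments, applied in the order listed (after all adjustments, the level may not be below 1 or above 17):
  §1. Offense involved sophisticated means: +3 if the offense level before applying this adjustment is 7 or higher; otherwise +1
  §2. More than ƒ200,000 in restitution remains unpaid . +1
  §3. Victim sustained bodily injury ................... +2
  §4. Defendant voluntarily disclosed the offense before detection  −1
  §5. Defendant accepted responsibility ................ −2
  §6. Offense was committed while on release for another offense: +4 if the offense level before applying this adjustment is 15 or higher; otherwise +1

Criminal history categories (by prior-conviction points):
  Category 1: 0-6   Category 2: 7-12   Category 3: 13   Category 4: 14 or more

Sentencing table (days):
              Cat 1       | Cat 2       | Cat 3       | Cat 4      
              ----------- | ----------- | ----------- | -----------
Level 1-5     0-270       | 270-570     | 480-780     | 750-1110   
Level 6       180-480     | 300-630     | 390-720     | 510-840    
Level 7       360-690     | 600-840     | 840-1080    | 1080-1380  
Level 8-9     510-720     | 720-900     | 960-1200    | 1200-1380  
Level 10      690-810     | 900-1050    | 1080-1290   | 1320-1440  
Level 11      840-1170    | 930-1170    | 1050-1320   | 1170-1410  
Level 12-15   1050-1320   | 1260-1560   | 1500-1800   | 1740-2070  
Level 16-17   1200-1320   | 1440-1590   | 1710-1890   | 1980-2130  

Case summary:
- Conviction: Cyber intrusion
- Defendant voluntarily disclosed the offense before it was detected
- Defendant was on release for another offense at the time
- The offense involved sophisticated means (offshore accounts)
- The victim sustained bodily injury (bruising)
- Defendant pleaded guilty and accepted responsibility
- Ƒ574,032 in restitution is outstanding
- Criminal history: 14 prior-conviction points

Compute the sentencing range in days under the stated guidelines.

Base offense level for cyber intrusion: 8.
§1 applies (level before this adjustment is 8 ≥ 7, so +3): 8 + 3 = 11.
§2 applies: 11 + 1 = 12.
§3 applies: 12 + 2 = 14.
§4 applies: 14 − 1 = 13.
§5 applies: 13 − 2 = 11.
§6 applies (level before this adjustment is 11 < 15, so +1): 11 + 1 = 12.
Final offense level: 12.
Criminal history: 14 prior points → Category 4 (14+).
Level 12 falls in the 12-15 band.
Grid: Level 12-15 × Category 4 = 1740-2070 days.

1740-2070 days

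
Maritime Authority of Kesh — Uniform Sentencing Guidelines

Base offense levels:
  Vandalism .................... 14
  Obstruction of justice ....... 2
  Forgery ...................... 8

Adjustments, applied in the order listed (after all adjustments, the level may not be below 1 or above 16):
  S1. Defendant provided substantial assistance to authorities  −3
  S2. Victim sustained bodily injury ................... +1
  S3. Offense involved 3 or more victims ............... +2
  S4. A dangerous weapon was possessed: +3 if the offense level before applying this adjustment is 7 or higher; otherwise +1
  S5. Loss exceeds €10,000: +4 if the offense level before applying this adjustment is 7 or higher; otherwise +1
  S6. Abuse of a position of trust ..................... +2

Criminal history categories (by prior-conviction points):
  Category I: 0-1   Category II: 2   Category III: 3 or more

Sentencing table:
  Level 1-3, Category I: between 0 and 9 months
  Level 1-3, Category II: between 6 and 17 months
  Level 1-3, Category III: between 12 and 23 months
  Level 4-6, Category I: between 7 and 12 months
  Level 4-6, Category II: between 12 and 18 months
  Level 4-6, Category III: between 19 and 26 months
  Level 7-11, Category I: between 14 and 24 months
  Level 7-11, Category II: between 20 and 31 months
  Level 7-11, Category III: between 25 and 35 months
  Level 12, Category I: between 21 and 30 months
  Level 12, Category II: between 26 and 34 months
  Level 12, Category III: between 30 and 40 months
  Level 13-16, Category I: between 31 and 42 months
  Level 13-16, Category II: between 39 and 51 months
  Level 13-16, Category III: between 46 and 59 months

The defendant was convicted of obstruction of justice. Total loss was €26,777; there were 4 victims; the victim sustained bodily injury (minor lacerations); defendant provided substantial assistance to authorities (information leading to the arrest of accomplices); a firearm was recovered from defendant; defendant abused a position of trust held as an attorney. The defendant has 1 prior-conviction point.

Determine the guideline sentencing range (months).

Base offense level for obstruction of justice: 2.
S1 applies: 2 − 3 = -1.
S2 applies: -1 + 1 = 0.
S3 applies: 0 + 2 = 2.
S4 applies (level before this adjustment is 2 < 7, so +1): 2 + 1 = 3.
S5 applies (level before this adjustment is 3 < 7, so +1): 3 + 1 = 4.
S6 applies: 4 + 2 = 6.
Final offense level: 6.
Criminal history: 1 prior point → Category I (0-1).
Level 6 falls in the 4-6 band.
Grid: Level 4-6 × Category I = 7-12 months.

7-12 months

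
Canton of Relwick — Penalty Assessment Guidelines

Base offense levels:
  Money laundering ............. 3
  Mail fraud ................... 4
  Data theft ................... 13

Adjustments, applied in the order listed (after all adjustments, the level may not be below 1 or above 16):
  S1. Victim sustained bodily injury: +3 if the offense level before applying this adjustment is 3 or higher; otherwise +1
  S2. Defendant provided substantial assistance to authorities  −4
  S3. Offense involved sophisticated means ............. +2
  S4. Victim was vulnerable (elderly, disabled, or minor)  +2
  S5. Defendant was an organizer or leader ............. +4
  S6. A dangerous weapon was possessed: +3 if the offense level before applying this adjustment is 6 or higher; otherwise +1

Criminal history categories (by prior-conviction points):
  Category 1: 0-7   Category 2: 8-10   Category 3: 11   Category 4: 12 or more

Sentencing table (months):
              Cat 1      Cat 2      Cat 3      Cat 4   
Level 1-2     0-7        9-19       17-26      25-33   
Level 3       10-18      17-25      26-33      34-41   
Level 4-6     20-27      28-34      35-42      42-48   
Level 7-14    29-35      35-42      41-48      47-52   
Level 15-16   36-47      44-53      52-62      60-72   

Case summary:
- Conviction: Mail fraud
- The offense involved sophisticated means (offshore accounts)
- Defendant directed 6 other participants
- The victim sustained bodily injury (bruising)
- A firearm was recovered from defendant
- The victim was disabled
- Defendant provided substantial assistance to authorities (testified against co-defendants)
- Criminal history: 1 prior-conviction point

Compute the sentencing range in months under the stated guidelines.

Base offense level for mail fraud: 4.
S1 applies (level before this adjustment is 4 ≥ 3, so +3): 4 + 3 = 7.
S2 applies: 7 − 4 = 3.
S3 applies: 3 + 2 = 5.
S4 applies: 5 + 2 = 7.
S5 applies: 7 + 4 = 11.
S6 applies (level before this adjustment is 11 ≥ 6, so +3): 11 + 3 = 14.
Final offense level: 14.
Criminal history: 1 prior point → Category 1 (0-7).
Level 14 falls in the 7-14 band.
Grid: Level 7-14 × Category 1 = 29-35 months.

29-35 months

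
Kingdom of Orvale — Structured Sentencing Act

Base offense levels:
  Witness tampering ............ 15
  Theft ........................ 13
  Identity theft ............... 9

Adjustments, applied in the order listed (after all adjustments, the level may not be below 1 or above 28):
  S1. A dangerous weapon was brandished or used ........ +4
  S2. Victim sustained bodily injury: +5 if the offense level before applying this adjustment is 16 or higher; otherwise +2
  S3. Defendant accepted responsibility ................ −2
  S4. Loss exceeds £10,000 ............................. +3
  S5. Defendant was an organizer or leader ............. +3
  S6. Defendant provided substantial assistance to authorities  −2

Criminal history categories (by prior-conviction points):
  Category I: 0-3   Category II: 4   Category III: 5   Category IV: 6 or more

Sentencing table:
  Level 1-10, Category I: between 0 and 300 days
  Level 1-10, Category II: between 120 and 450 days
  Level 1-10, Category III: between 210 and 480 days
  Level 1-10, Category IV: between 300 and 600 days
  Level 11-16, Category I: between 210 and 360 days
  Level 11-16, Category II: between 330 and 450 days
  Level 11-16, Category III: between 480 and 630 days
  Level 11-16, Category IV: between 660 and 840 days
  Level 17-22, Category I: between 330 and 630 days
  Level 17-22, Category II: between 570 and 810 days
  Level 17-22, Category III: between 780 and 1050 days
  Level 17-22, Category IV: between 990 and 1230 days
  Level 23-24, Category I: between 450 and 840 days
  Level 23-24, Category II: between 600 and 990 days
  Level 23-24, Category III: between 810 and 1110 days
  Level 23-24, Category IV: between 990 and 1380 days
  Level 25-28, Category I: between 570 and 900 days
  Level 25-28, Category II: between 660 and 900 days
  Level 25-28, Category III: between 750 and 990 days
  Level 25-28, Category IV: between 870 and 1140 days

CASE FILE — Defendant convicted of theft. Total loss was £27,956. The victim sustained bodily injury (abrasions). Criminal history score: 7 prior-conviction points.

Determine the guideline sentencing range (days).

Base offense level for theft: 13.
S1 does not apply.
S2 applies (level before this adjustment is 13 < 16, so +2): 13 + 2 = 15.
S3 does not apply.
S4 applies: 15 + 3 = 18.
S5 does not apply.
Final offense level: 18.
Criminal history: 7 prior points → Category IV (6+).
Level 18 falls in the 17-22 band.
Grid: Level 17-22 × Category IV = 990-1230 days.

990-1230 days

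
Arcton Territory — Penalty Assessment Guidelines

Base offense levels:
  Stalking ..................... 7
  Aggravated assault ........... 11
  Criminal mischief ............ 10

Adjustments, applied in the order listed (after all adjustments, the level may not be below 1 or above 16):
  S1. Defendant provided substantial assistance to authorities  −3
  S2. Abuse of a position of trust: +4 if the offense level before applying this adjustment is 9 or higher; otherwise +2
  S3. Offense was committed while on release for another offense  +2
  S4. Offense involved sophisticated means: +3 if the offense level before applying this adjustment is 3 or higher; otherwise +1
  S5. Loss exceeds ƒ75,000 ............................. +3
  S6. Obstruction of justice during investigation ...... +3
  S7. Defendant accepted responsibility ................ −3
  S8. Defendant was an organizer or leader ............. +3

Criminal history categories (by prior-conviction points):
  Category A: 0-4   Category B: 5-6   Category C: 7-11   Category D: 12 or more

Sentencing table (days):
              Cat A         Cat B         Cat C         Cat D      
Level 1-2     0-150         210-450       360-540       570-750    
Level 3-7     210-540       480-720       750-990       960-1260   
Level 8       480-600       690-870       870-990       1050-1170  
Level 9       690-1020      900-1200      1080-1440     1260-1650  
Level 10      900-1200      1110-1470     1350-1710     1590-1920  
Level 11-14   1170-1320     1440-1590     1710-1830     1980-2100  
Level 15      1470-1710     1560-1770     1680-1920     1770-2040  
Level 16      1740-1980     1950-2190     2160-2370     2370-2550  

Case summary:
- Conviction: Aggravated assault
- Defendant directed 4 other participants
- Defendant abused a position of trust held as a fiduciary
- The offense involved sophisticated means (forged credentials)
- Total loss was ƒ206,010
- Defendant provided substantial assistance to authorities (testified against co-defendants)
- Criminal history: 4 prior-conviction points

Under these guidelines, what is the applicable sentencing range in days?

Base offense level for aggravated assault: 11.
S1 applies: 11 − 3 = 8.
S2 applies (level before this adjustment is 8 < 9, so +2): 8 + 2 = 10.
S3 does not apply.
S4 applies (level before this adjustment is 10 ≥ 3, so +3): 10 + 3 = 13.
S5 applies: 13 + 3 = 16.
S6 does not apply.
S8 applies: 16 + 3 = 19.
Level 19 exceeds the maximum of 16; capped at 16.
Final offense level: 16.
Criminal history: 4 prior points → Category A (0-4).
Level 16 falls in the 16 band.
Grid: Level 16 × Category A = 1740-1980 days.

1740-1980 days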